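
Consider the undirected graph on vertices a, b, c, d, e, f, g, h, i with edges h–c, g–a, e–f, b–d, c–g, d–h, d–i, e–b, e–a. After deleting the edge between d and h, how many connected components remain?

1

d and h are still connected via d-b-e-a-g-c-h, so the component count stays at 1.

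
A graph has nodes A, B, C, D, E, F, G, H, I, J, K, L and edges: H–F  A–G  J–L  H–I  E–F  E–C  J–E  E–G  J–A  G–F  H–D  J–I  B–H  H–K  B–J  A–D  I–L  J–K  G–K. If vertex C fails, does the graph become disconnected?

Deleting C leaves 1 component (was 1), so C is not a cut vertex.

No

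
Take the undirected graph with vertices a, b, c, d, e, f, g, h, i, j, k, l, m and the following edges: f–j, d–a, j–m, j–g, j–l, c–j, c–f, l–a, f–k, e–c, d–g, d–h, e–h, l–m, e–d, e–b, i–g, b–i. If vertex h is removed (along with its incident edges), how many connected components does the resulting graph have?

With h gone, the remaining components are: {a, b, c, d, e, f, g, i, j, k, l, m}.
That is 1 component.

1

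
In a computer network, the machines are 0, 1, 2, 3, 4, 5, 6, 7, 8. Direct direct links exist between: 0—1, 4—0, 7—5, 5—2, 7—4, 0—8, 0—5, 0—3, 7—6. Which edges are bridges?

The edges on the cycle 7-4-0-5-7 are not bridges since each lies on that cycle.
But removing 8—0 disconnects 8 from 0; removing 7—6 disconnects 7 from 6; removing 0—3 disconnects 0 from 3; removing 5—2 disconnects 5 from 2 — these are bridges.
In total 5 edges are bridges.

0-1, 0-3, 0-8, 2-5, 6-7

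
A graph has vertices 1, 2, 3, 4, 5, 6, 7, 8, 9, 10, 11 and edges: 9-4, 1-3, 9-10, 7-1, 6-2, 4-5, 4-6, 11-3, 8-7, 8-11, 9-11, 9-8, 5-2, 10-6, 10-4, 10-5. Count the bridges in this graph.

0

The edges on the cycle 10-5-2-6-10 are not bridges since each lies on that cycle.
Every edge lies on some cycle, so there are no bridges.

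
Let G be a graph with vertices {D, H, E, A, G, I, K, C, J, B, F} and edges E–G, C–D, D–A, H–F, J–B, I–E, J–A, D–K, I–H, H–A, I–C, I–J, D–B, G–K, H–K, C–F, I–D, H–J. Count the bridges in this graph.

The edges on the cycle I-H-F-C-I are not bridges since each lies on that cycle.
Every edge lies on some cycle, so there are no bridges.

0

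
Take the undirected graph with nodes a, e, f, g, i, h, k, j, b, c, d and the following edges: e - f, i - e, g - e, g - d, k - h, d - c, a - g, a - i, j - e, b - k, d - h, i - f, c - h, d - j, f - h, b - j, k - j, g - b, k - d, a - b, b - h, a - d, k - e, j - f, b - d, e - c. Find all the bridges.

none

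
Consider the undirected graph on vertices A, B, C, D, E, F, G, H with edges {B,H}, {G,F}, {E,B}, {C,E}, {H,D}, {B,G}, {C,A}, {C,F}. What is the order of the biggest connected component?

Starting from A we can reach A, B, C, D, E, F, G, H. That is one component of size 8.
The largest has 8 vertices.

8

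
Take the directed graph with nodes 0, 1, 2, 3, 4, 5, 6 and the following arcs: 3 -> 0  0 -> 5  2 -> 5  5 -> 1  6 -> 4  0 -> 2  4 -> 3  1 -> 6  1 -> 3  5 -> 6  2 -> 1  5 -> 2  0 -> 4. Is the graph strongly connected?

Yes

From 2 we can reach every vertex (0, 1, 2, 3, 4, 5, 6), and every vertex can reach 2 (0, 1, 2, 3, 4, 5, 6). So the whole graph is one strongly connected component.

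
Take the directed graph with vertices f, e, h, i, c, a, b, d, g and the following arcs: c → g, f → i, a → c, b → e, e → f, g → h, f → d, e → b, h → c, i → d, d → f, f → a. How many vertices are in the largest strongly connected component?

3

{c, g, h} are all mutually reachable — one SCC of size 3.
{d, f, i} are all mutually reachable — one SCC of size 3.
{b, e} are all mutually reachable — one SCC of size 2.
{a} is an SCC by itself.
The largest has 3 vertices.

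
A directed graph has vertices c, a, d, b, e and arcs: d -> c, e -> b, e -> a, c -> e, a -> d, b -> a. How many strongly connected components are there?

1

{a, b, c, d, e} are all mutually reachable — one SCC of size 5.
That gives 1 strongly connected component.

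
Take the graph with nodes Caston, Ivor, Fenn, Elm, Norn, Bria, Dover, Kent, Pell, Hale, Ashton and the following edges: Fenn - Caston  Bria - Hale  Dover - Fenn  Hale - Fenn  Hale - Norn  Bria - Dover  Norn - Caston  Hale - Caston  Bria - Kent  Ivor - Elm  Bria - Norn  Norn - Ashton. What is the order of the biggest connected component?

8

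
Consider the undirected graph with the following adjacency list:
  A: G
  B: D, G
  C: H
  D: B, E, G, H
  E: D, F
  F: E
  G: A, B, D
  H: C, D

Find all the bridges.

The edges on the cycle B-G-D-B are not bridges since each lies on that cycle.
But removing E-F disconnects E from F; removing D-H disconnects D from H; removing H-C disconnects H from C; removing D-E disconnects D from E — these are bridges.
In total 5 edges are bridges.

A-G, C-H, D-E, D-H, E-F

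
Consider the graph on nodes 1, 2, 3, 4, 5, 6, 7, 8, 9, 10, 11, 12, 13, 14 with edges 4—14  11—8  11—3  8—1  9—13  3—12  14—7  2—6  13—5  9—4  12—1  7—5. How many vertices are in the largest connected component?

10 is isolated — a component by itself.
Starting from 2 we can reach 2, 6. That is one component of size 2.
Starting from 1 we can reach 1, 3, 8, 11, 12. That is one component of size 5.
Starting from 4 we can reach 4, 5, 7, 9, 13, 14. That is one component of size 6.
The largest has 6 vertices.

6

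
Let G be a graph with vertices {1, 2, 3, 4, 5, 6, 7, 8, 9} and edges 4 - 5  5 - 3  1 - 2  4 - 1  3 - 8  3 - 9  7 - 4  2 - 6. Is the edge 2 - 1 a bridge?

Removing 2 - 1 leaves no path between 2 and 1: the component count goes from 1 to 2. So it is a bridge.

Yes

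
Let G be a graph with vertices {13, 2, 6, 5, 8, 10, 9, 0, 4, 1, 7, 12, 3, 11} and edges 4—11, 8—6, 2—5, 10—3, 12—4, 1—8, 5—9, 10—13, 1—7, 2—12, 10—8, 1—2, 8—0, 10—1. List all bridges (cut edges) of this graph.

0-8, 1-2, 1-7, 10-13, 10-3, 11-4, 12-2, 12-4, 2-5, 5-9, 6-8

The edges on the cycle 10-1-8-10 are not bridges since each lies on that cycle.
But removing 1—2 disconnects 1 from 2; removing 2—5 disconnects 2 from 5; removing 8—6 disconnects 8 from 6; removing 10—3 disconnects 10 from 3 — these are bridges.
In total 11 edges are bridges.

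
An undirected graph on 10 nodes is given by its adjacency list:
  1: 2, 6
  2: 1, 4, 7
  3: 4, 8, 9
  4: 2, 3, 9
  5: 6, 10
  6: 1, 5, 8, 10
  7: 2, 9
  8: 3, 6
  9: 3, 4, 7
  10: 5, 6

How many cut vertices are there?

1

Removing 6 increases the component count from 1 to 2, so 6 is a cut vertex.
By contrast removing 4 leaves 1 component; it is not a cut vertex. No other vertex is a cut vertex either.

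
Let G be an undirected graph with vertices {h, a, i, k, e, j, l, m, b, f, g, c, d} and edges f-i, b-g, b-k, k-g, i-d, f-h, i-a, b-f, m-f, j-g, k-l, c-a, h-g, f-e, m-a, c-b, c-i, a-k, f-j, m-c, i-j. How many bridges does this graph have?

The edges on the cycle f-i-j-f are not bridges since each lies on that cycle.
But removing i-d disconnects i from d; removing f-e disconnects f from e; removing k-l disconnects k from l — these are bridges.
That makes 3 bridges.

3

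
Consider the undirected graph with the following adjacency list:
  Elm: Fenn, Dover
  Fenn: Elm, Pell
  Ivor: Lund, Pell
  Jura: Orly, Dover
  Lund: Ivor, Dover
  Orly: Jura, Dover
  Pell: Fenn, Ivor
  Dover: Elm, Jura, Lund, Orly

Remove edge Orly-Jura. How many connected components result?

Orly and Jura are still connected via Orly-Dover-Jura, so the component count stays at 1.

1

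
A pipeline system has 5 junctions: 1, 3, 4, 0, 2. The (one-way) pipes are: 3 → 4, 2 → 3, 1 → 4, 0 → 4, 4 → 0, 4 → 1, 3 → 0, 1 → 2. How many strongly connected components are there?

1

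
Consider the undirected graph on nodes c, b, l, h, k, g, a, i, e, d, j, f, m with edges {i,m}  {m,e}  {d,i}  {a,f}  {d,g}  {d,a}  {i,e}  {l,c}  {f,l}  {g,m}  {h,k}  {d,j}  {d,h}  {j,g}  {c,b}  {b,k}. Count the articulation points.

Removing d increases the component count from 1 to 2, so d is a cut vertex.
By contrast removing g leaves 1 component; it is not a cut vertex. No other vertex is a cut vertex either.

1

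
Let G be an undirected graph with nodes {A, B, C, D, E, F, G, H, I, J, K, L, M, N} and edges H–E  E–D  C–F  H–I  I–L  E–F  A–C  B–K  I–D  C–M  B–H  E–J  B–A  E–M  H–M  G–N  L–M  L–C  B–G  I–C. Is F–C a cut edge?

After removing F–C, the path F-E-M-C still connects them, so the edge is not a bridge.

No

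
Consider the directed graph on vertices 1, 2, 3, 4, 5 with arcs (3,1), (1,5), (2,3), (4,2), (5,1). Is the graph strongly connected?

No

There is no directed path from 3 to 4, so the graph is not strongly connected.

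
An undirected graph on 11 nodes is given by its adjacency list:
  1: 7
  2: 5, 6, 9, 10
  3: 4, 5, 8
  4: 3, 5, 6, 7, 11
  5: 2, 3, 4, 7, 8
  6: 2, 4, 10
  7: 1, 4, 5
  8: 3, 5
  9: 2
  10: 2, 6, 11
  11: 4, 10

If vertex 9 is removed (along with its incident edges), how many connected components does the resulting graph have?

1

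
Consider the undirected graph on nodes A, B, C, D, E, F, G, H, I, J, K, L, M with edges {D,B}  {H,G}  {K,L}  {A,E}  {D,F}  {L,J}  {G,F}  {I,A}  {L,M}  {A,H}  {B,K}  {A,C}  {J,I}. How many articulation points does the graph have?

2

Removing A increases the component count from 1 to 3, so A is a cut vertex.
Removing L increases the component count from 1 to 2, so L is a cut vertex.
By contrast removing H leaves 1 component; it is not a cut vertex. No other vertex is a cut vertex either.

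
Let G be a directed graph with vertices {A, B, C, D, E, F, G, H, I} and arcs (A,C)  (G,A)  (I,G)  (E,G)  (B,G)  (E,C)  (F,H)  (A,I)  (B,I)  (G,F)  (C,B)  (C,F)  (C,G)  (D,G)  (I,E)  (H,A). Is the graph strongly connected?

No

There is no directed path from C to D, so the graph is not strongly connected.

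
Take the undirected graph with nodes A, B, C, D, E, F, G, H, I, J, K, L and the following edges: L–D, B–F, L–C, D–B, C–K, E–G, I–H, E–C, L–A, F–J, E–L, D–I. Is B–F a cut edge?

Removing B–F leaves no path between B and F: the component count goes from 1 to 2. So it is a bridge.

Yes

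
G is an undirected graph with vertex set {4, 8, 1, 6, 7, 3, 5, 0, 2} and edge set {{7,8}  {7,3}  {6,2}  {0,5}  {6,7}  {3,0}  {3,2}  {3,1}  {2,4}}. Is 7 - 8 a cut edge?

Yes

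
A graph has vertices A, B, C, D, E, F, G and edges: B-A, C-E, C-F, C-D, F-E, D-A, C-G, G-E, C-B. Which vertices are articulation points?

C

Removing C increases the component count from 1 to 2, so C is a cut vertex.
By contrast removing G leaves 1 component; it is not a cut vertex. No other vertex is a cut vertex either.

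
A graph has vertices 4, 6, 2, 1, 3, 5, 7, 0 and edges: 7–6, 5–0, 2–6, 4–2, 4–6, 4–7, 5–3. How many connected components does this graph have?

3

1 is isolated — a component by itself.
Starting from 0 we can reach 0, 3, 5. That is one component of size 3.
Starting from 2 we can reach 2, 4, 6, 7. That is one component of size 4.
Total: 3 components.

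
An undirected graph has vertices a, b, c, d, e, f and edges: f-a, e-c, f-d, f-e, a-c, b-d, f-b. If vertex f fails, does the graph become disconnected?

Deleting f raises the number of components from 1 to 2, so f is a cut vertex.

Yes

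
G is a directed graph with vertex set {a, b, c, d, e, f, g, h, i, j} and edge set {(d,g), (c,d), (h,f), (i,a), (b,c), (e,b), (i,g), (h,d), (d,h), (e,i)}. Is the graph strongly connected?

There is no directed path from i to e, so the graph is not strongly connected.

No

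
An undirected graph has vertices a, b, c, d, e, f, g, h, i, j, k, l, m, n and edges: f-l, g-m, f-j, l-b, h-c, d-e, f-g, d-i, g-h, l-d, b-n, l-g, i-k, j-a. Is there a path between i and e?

Yes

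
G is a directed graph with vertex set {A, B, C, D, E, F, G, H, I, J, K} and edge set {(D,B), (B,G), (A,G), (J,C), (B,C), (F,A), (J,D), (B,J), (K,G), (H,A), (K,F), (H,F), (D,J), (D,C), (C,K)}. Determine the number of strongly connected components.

9

{B, D, J} are all mutually reachable — one SCC of size 3.
{H} is an SCC by itself.
{G} is an SCC by itself.
{C} is an SCC by itself.
{I} is an SCC by itself.
(and 4 more singleton SCCs)
That gives 9 strongly connected components.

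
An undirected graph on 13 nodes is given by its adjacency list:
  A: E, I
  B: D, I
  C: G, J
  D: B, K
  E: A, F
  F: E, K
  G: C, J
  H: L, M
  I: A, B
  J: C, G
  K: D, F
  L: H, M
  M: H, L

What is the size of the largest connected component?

7

Starting from C we can reach C, G, J. That is one component of size 3.
Starting from H we can reach H, L, M. That is one component of size 3.
Starting from A we can reach A, B, D, E, F, I, K. That is one component of size 7.
The largest has 7 vertices.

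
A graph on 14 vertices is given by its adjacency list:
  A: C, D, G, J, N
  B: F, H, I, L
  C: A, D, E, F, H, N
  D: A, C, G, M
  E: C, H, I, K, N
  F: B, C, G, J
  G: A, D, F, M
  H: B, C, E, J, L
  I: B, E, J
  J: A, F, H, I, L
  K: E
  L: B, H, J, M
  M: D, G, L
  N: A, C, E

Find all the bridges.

The edges on the cycle B-I-J-H-B are not bridges since each lies on that cycle.
But removing K-E disconnects K from E — this is a bridge.

E-K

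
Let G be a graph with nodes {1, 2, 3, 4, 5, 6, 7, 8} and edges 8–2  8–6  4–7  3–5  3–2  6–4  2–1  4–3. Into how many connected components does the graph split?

Starting from 1 we can reach 1, 2, 3, 4, 5, 6, 7, 8. That is one component of size 8.
Total: 1 component.

1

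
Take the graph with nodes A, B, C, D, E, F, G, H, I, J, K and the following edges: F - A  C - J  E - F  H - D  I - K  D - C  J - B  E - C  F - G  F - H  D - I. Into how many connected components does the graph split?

1

Starting from A we can reach A, B, C, D, E, F, G, H, I, J, K. That is one component of size 11.
Total: 1 component.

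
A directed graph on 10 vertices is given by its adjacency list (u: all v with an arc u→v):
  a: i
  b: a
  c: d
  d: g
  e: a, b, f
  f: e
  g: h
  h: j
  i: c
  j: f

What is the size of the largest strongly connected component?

{a, b, c, d, e, f, g, h, i, j} are all mutually reachable — one SCC of size 10.
The largest has 10 vertices.

10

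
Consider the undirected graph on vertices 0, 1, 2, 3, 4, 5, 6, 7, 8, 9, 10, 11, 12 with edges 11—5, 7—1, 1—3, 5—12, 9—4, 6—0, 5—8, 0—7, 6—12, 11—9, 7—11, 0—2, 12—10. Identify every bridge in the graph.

The edges on the cycle 6-0-7-11-5-12-6 are not bridges since each lies on that cycle.
But removing 1—7 disconnects 1 from 7; removing 1—3 disconnects 1 from 3; removing 5—8 disconnects 5 from 8; removing 9—11 disconnects 9 from 11 — these are bridges.
In total 7 edges are bridges.

0-2, 1-3, 1-7, 10-12, 11-9, 4-9, 5-8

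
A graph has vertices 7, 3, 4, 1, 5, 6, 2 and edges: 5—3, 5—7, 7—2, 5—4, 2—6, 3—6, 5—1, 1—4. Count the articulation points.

Removing 5 increases the component count from 1 to 2, so 5 is a cut vertex.
By contrast removing 1 leaves 1 component; it is not a cut vertex. No other vertex is a cut vertex either.

1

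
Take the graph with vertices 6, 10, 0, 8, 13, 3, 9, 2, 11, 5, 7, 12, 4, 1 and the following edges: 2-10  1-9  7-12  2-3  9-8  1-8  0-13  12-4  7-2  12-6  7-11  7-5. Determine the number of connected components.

3

Starting from 0 we can reach 0, 13. That is one component of size 2.
Starting from 1 we can reach 1, 8, 9. That is one component of size 3.
Starting from 2 we can reach 2, 3, 4, 5, 6, 7, 10, 11, 12. That is one component of size 9.
Total: 3 components.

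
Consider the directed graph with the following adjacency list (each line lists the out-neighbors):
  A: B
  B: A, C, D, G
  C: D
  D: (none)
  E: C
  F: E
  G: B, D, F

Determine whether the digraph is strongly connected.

There is no directed path from F to G, so the graph is not strongly connected.

No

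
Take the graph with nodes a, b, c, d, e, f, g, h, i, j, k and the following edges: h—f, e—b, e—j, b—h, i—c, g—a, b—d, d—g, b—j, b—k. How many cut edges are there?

7

The edges on the cycle e-b-j-e are not bridges since each lies on that cycle.
But removing d—g disconnects d from g; removing b—h disconnects b from h; removing i—c disconnects i from c; removing g—a disconnects g from a — these are bridges.
In total 7 edges are bridges.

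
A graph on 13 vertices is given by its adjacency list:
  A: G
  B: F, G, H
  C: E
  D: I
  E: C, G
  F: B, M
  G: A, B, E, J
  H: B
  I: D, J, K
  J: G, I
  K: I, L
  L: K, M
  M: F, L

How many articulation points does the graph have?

Removing B increases the component count from 1 to 2, so B is a cut vertex.
Removing E increases the component count from 1 to 2, so E is a cut vertex.
Removing G increases the component count from 1 to 3, so G is a cut vertex.
Likewise I is a cut vertex.
By contrast removing A leaves 1 component; it is not a cut vertex. No other vertex is a cut vertex either.

4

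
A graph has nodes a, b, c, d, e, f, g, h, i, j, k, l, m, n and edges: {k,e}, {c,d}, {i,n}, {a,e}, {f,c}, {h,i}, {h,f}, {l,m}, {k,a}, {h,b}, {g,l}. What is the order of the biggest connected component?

j is isolated — a component by itself.
Starting from a we can reach a, e, k. That is one component of size 3.
Starting from g we can reach g, l, m. That is one component of size 3.
Starting from b we can reach b, c, d, f, h, i, n. That is one component of size 7.
The largest has 7 vertices.

7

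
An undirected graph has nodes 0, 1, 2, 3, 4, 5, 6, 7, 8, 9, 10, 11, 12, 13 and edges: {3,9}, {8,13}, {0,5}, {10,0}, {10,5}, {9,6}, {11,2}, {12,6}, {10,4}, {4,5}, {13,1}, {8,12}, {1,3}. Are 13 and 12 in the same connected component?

From 13 we can reach 1, 3, 6, 8, 9, 12, 13, which includes 12.

Yes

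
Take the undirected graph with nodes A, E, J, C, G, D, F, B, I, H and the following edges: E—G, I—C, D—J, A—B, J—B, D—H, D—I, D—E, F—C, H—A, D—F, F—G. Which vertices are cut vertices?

D

Removing D increases the component count from 1 to 2, so D is a cut vertex.
By contrast removing J leaves 1 component; it is not a cut vertex. No other vertex is a cut vertex either.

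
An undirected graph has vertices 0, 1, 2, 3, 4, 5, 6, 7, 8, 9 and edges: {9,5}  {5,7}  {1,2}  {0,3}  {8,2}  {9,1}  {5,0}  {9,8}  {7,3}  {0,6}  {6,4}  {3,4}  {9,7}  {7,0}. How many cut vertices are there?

Removing 9 increases the component count from 1 to 2, so 9 is a cut vertex.
By contrast removing 8 leaves 1 component; it is not a cut vertex. No other vertex is a cut vertex either.

1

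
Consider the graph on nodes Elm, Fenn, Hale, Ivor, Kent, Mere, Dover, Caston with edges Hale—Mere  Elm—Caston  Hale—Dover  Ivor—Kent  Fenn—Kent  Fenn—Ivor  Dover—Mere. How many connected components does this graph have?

Starting from Elm we can reach Elm, Caston. That is one component of size 2.
Starting from Fenn we can reach Fenn, Ivor, Kent. That is one component of size 3.
Starting from Hale we can reach Hale, Mere, Dover. That is one component of size 3.
Total: 3 components.

3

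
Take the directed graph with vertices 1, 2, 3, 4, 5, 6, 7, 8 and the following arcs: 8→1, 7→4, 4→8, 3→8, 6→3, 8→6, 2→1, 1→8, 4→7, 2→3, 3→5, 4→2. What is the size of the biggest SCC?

4

{1, 3, 6, 8} are all mutually reachable — one SCC of size 4.
{4, 7} are all mutually reachable — one SCC of size 2.
{2} is an SCC by itself.
{5} is an SCC by itself.
The largest has 4 vertices.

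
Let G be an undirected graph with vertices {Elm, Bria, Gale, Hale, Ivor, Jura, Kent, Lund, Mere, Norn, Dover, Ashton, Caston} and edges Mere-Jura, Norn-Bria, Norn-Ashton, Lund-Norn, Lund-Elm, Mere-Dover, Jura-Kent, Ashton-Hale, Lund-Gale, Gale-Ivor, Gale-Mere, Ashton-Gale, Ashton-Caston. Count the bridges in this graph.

The edges on the cycle Lund-Norn-Ashton-Gale-Lund are not bridges since each lies on that cycle.
But removing Gale-Mere disconnects Gale from Mere; removing Kent-Jura disconnects Kent from Jura; removing Mere-Jura disconnects Mere from Jura; removing Norn-Bria disconnects Norn from Bria — these are bridges.
In total 9 edges are bridges.

9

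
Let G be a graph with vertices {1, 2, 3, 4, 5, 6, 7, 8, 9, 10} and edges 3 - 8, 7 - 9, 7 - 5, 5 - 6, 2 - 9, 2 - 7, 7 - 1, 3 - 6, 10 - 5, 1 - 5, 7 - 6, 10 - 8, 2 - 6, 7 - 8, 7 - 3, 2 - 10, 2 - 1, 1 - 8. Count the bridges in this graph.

The edges on the cycle 7-3-8-1-7 are not bridges since each lies on that cycle.
Every edge lies on some cycle, so there are no bridges.

0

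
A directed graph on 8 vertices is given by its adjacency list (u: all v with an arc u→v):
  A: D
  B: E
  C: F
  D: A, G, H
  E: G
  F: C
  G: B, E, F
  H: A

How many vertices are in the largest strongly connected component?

3

{A, D, H} are all mutually reachable — one SCC of size 3.
{B, E, G} are all mutually reachable — one SCC of size 3.
{C, F} are all mutually reachable — one SCC of size 2.
The largest has 3 vertices.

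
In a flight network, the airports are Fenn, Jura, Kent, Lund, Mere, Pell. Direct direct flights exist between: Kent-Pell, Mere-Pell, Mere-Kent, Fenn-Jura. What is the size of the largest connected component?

3

Lund is isolated — a component by itself.
Starting from Fenn we can reach Fenn, Jura. That is one component of size 2.
Starting from Kent we can reach Kent, Mere, Pell. That is one component of size 3.
The largest has 3 vertices.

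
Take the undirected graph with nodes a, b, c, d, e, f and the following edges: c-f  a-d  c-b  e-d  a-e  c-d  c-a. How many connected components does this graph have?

1

Starting from a we can reach a, b, c, d, e, f. That is one component of size 6.
Total: 1 component.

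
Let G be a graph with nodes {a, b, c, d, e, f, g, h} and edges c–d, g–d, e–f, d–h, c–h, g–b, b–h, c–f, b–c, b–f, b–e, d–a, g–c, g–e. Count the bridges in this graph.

The edges on the cycle b-c-d-h-b are not bridges since each lies on that cycle.
But removing d–a disconnects d from a — this is a bridge.

1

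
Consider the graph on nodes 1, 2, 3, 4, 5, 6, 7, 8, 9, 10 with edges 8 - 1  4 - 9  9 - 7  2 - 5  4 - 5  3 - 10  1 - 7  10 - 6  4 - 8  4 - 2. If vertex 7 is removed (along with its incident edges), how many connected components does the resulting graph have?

2

With 7 gone, the remaining components are: {3, 6, 10}; {1, 2, 4, 5, 8, 9}.
That is 2 components.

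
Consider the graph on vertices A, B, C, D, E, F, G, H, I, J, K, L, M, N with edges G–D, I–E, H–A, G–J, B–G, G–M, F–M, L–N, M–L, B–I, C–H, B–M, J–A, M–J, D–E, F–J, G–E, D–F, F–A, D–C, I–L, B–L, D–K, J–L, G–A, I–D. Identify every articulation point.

D, L

Removing D increases the component count from 1 to 2, so D is a cut vertex.
Removing L increases the component count from 1 to 2, so L is a cut vertex.
By contrast removing J leaves 1 component; it is not a cut vertex. No other vertex is a cut vertex either.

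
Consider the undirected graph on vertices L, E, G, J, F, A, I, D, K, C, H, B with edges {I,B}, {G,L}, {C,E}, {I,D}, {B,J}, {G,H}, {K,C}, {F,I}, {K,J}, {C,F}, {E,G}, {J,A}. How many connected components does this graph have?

1

Starting from A we can reach A, B, C, D, E, F, G, H, I, J, K, L. That is one component of size 12.
Total: 1 component.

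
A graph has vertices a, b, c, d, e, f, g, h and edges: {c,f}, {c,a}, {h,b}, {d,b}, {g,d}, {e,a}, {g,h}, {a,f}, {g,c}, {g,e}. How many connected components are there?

Starting from a we can reach a, b, c, d, e, f, g, h. That is one component of size 8.
Total: 1 component.

1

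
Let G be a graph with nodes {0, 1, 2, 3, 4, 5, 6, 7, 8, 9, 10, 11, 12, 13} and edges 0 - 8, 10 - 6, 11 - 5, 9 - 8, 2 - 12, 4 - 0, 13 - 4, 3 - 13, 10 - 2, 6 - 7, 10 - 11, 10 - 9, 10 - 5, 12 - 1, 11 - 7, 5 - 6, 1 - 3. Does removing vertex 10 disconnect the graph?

Deleting 10 raises the number of components from 1 to 2, so 10 is a cut vertex.

Yes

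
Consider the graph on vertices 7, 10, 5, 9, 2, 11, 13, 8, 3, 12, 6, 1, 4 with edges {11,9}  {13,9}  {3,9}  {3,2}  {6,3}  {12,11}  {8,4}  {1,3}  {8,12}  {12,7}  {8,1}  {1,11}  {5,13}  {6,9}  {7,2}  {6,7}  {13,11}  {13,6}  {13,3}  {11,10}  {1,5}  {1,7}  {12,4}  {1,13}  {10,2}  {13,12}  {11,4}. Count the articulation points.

0

Removing 6, for instance, still leaves 1 component. No single vertex removal increases the component count — the graph has no articulation points.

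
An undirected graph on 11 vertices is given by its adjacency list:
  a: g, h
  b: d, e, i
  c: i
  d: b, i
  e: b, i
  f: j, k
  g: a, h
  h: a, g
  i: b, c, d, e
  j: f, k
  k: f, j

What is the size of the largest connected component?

5

Starting from f we can reach f, j, k. That is one component of size 3.
Starting from a we can reach a, g, h. That is one component of size 3.
Starting from b we can reach b, c, d, e, i. That is one component of size 5.
The largest has 5 vertices.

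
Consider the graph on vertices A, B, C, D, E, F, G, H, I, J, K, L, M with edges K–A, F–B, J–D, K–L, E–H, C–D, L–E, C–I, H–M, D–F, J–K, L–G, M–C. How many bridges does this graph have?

The edges on the cycle J-K-L-E-H-M-C-D-J are not bridges since each lies on that cycle.
But removing G–L disconnects G from L; removing I–C disconnects I from C; removing F–D disconnects F from D; removing K–A disconnects K from A — these are bridges.
In total 5 edges are bridges.

5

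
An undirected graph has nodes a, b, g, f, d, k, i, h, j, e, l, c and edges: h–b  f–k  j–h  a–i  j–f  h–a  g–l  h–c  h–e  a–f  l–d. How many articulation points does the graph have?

4

Removing a increases the component count from 2 to 3, so a is a cut vertex.
Removing f increases the component count from 2 to 3, so f is a cut vertex.
Removing h increases the component count from 2 to 5, so h is a cut vertex.
Likewise l is a cut vertex.
By contrast removing b leaves 2 components; it is not a cut vertex. No other vertex is a cut vertex either.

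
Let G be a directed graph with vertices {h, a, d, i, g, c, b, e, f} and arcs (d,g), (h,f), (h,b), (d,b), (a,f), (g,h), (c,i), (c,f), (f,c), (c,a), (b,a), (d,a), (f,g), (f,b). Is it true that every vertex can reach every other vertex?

No

There is no directed path from g to d, so the graph is not strongly connected.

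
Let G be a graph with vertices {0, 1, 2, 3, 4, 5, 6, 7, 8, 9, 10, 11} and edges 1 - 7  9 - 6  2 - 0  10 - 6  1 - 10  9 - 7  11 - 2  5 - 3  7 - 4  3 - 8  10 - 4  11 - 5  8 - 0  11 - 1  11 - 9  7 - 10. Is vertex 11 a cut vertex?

Deleting 11 raises the number of components from 1 to 2, so 11 is a cut vertex.

Yes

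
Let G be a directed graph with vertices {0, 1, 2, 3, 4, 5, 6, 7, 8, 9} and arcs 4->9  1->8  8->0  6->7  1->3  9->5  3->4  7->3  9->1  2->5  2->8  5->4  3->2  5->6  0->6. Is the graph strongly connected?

Yes

From 0 we can reach every vertex (0, 1, 2, 3, 4, 5, 6, 7, 8, 9), and every vertex can reach 0 (0, 1, 2, 3, 4, 5, 6, 7, 8, 9). So the whole graph is one strongly connected component.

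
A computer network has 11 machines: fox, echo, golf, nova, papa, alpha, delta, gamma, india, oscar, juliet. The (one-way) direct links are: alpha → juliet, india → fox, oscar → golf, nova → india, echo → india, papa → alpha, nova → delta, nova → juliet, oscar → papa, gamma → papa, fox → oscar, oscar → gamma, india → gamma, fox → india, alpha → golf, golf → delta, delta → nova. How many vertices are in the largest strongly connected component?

9

{fox, golf, nova, papa, alpha, delta, gamma, india, oscar} are all mutually reachable — one SCC of size 9.
{echo} is an SCC by itself.
{juliet} is an SCC by itself.
The largest has 9 vertices.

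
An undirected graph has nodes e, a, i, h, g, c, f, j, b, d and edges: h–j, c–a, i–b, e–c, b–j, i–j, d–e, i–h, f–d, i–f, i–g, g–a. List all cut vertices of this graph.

i

Removing i increases the component count from 1 to 2, so i is a cut vertex.
By contrast removing e leaves 1 component; it is not a cut vertex. No other vertex is a cut vertex either.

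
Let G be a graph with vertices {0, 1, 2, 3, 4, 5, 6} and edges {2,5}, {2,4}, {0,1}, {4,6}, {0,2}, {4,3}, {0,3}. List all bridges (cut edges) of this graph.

0-1, 2-5, 4-6

The edges on the cycle 0-2-4-3-0 are not bridges since each lies on that cycle.
But removing 0—1 disconnects 0 from 1; removing 5—2 disconnects 5 from 2; removing 4—6 disconnects 4 from 6 — these are bridges.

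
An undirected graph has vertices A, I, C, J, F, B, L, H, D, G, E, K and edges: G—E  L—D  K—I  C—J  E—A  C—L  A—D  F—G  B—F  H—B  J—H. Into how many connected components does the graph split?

Starting from I we can reach I, K. That is one component of size 2.
Starting from A we can reach A, B, C, D, E, F, G, H, J, L. That is one component of size 10.
Total: 2 components.

2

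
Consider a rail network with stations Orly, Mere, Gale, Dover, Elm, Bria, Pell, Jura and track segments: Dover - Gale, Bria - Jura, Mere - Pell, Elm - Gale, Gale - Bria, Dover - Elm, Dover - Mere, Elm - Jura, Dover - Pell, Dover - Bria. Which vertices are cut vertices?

Dover

Removing Dover increases the component count from 2 to 3, so Dover is a cut vertex.
By contrast removing Elm leaves 2 components; it is not a cut vertex. No other vertex is a cut vertex either.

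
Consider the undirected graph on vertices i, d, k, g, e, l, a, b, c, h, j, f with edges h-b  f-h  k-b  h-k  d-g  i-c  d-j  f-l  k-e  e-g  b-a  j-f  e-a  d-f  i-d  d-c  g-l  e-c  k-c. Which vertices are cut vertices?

none

Removing f, for instance, still leaves 1 component. No single vertex removal increases the component count — the graph has no articulation points.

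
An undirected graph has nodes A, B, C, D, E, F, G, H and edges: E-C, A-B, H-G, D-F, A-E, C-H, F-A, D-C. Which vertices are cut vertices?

Removing A increases the component count from 1 to 2, so A is a cut vertex.
Removing C increases the component count from 1 to 2, so C is a cut vertex.
Removing H increases the component count from 1 to 2, so H is a cut vertex.
By contrast removing F leaves 1 component; it is not a cut vertex. No other vertex is a cut vertex either.

A, C, H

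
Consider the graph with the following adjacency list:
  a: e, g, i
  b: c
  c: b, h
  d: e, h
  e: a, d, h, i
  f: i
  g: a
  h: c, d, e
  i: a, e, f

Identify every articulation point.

a, c, e, h, i

Removing a increases the component count from 1 to 2, so a is a cut vertex.
Removing c increases the component count from 1 to 2, so c is a cut vertex.
Removing e increases the component count from 1 to 2, so e is a cut vertex.
Likewise h, i are cut vertices.
By contrast removing d leaves 1 component; it is not a cut vertex. No other vertex is a cut vertex either.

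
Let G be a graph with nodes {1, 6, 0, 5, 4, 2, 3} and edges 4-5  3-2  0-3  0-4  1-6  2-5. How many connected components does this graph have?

2

Starting from 1 we can reach 1, 6. That is one component of size 2.
Starting from 0 we can reach 0, 2, 3, 4, 5. That is one component of size 5.
Total: 2 components.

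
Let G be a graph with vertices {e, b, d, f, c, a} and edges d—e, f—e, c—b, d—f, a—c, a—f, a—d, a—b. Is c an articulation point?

Deleting c leaves 1 component (was 1) (its neighbors a, b remain connected to each other), so c is not a cut vertex.

No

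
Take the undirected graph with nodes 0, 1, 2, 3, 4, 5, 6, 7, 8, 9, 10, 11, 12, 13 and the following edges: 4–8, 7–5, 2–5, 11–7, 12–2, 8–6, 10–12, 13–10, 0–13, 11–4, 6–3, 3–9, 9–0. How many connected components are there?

1 is isolated — a component by itself.
Starting from 0 we can reach 0, 2, 3, 4, 5, 6, 7, 8, 9, 10, 11, 12, 13. That is one component of size 13.
Total: 2 components.

2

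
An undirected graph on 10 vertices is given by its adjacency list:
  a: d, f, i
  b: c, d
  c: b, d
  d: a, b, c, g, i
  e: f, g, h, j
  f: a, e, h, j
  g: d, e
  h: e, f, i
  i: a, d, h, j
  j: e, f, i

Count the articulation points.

1

Removing d increases the component count from 1 to 2, so d is a cut vertex.
By contrast removing h leaves 1 component; it is not a cut vertex. No other vertex is a cut vertex either.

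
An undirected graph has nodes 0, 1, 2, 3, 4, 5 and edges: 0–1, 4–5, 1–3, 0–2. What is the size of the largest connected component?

Starting from 4 we can reach 4, 5. That is one component of size 2.
Starting from 0 we can reach 0, 1, 2, 3. That is one component of size 4.
The largest has 4 vertices.

4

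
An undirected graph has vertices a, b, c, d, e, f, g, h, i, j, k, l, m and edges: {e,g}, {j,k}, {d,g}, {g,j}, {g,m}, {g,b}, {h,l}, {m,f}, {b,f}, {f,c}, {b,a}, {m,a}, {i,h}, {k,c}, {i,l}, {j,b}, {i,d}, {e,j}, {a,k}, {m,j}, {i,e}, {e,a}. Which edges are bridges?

none

The edges on the cycle i-h-l-i are not bridges since each lies on that cycle.
Every edge lies on some cycle, so there are no bridges.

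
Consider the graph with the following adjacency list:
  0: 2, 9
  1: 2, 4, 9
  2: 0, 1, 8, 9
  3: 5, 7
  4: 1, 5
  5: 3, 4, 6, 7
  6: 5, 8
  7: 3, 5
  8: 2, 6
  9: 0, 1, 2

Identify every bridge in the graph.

The edges on the cycle 5-3-7-5 are not bridges since each lies on that cycle.
Every edge lies on some cycle, so there are no bridges.

none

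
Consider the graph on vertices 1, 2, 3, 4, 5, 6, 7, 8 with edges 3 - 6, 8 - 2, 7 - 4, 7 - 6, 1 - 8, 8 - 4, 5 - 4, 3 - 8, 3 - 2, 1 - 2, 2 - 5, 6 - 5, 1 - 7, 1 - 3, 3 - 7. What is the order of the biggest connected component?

8

Starting from 1 we can reach 1, 2, 3, 4, 5, 6, 7, 8. That is one component of size 8.
The largest has 8 vertices.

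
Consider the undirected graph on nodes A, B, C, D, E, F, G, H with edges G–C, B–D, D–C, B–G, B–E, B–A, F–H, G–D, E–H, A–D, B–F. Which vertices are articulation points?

Removing B increases the component count from 1 to 2, so B is a cut vertex.
By contrast removing H leaves 1 component; it is not a cut vertex. No other vertex is a cut vertex either.

B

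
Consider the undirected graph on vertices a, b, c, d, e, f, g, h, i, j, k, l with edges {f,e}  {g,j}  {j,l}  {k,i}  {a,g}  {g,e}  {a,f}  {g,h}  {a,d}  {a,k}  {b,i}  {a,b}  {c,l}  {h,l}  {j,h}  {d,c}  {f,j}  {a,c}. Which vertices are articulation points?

Removing a increases the component count from 1 to 2, so a is a cut vertex.
By contrast removing j leaves 1 component; it is not a cut vertex. No other vertex is a cut vertex either.

a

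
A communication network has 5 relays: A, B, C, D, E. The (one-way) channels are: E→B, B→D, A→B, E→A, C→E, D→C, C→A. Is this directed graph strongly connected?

From B we can reach every vertex (A, B, C, D, E), and every vertex can reach B (A, B, C, D, E). So the whole graph is one strongly connected component.

Yes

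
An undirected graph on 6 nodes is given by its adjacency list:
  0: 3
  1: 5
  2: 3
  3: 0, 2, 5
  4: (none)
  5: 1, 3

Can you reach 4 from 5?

No

The component containing 5 is {0, 1, 2, 3, 5}, and 4 is not in it.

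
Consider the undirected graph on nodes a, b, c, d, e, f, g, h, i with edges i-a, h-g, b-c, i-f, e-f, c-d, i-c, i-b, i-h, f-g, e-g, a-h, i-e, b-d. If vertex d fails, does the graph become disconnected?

No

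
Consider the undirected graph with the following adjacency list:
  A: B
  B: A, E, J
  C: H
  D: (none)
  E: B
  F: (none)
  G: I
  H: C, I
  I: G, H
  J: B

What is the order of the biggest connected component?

F is isolated — a component by itself.
D is isolated — a component by itself.
Starting from C we can reach C, G, H, I. That is one component of size 4.
Starting from A we can reach A, B, E, J. That is one component of size 4.
The largest has 4 vertices.

4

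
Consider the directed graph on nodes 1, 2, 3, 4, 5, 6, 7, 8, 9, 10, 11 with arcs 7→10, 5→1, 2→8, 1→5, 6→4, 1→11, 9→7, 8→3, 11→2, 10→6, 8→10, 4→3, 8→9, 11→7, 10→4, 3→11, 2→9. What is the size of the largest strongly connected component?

{2, 3, 4, 6, 7, 8, 9, 10, 11} are all mutually reachable — one SCC of size 9.
{1, 5} are all mutually reachable — one SCC of size 2.
The largest has 9 vertices.

9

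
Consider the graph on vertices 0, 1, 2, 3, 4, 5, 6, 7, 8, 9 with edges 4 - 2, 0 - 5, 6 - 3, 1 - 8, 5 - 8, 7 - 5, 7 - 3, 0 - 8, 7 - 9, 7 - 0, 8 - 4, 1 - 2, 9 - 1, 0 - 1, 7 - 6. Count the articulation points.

Removing 7 increases the component count from 1 to 2, so 7 is a cut vertex.
By contrast removing 4 leaves 1 component; it is not a cut vertex. No other vertex is a cut vertex either.

1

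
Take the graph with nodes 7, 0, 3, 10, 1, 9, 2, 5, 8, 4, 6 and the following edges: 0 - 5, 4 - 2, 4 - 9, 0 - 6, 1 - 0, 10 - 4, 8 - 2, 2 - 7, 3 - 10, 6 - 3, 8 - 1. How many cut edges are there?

3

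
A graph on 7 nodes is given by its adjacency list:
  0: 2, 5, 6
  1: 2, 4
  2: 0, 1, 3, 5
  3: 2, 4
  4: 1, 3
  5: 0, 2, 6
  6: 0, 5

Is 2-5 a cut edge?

No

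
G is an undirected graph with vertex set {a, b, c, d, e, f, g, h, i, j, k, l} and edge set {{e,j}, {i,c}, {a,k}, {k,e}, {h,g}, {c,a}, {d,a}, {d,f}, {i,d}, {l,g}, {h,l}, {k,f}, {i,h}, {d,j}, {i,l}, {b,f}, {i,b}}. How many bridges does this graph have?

0

The edges on the cycle i-c-a-k-e-j-d-i are not bridges since each lies on that cycle.
Every edge lies on some cycle, so there are no bridges.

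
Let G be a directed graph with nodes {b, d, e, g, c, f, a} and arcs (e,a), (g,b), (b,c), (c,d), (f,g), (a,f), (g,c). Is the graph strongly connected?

No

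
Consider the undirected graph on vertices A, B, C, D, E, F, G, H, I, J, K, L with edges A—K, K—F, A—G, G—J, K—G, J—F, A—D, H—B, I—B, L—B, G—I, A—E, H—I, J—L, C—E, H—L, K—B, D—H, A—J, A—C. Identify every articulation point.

A

Removing A increases the component count from 1 to 2, so A is a cut vertex.
By contrast removing G leaves 1 component; it is not a cut vertex. No other vertex is a cut vertex either.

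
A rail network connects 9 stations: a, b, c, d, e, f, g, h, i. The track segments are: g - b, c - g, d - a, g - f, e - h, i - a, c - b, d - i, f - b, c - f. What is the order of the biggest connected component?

Starting from e we can reach e, h. That is one component of size 2.
Starting from a we can reach a, d, i. That is one component of size 3.
Starting from b we can reach b, c, f, g. That is one component of size 4.
The largest has 4 vertices.

4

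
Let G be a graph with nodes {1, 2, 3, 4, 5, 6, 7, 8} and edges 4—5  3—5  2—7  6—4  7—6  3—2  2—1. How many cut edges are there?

1

The edges on the cycle 3-2-7-6-4-5-3 are not bridges since each lies on that cycle.
But removing 2—1 disconnects 2 from 1 — this is a bridge.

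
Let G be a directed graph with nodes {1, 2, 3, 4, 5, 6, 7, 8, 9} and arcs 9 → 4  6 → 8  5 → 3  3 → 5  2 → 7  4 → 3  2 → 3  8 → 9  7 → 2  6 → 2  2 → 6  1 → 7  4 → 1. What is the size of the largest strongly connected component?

7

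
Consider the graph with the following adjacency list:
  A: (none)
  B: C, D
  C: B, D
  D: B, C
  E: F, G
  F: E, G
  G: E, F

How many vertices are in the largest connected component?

A is isolated — a component by itself.
Starting from B we can reach B, C, D. That is one component of size 3.
Starting from E we can reach E, F, G. That is one component of size 3.
The largest has 3 vertices.

3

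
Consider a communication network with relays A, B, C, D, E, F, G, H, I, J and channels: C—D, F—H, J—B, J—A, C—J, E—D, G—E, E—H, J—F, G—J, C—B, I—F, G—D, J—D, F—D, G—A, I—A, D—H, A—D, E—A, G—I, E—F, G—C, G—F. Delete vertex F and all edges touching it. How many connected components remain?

With F gone, the remaining components are: {A, B, C, D, E, G, H, I, J}.
That is 1 component.

1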